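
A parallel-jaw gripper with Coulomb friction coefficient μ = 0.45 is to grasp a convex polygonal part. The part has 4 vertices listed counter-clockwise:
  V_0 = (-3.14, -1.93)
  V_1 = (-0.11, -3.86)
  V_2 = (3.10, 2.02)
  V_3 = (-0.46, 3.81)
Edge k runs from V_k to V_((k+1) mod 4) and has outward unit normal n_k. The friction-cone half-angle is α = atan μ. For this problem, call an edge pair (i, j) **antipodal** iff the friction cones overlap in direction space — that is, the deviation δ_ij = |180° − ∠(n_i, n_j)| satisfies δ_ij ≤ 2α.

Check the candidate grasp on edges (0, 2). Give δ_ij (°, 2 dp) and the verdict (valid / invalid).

δ = 5.80°, valid

α = atan 0.45 = 24.23°;  2α = 48.46°
edge 0: e_0 = (+3.03, -1.93);  n_0 = (-0.5372, -0.8434)
edge 2: e_2 = (-3.56, +1.79);  n_2 = (+0.4492, +0.8934)
∠(n_0, n_2) = 174.20°
δ = |180° − 174.20°| = 5.80°
5.80° ≤ 2α = 48.46°  →  valid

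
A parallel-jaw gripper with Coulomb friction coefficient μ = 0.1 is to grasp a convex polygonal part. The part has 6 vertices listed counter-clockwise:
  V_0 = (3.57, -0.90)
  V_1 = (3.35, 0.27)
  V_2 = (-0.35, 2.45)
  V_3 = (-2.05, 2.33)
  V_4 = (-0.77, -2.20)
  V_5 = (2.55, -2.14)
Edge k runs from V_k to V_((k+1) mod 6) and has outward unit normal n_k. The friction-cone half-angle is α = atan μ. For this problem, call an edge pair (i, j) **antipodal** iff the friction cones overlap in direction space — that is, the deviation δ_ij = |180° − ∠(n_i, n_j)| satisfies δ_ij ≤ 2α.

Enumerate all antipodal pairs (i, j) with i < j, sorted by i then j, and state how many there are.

α = atan 0.1 = 5.71°;  2α = 11.42°
n_0 = (+0.9828, +0.1848)
n_1 = (+0.5076, +0.8616)
n_2 = (-0.0704, +0.9975)
n_3 = (-0.9623, -0.2719)
n_4 = (+0.0181, -0.9998)
n_5 = (+0.7723, -0.6353)
  (0,1): δ = 131.16°  ·
  (0,2): δ = 96.61°  ·
  (0,3): δ = 5.13°  ✓
  (0,4): δ = 80.39°  ·
  (0,5): δ = 129.91°  ·
  (1,2): δ = 145.46°  ·
  (1,3): δ = 43.72°  ·
  (1,4): δ = 31.54°  ·
  (1,5): δ = 81.07°  ·
  (2,3): δ = 78.26°  ·
  (2,4): δ = 3.00°  ✓
  (2,5): δ = 46.52°  ·
  (3,4): δ = 104.74°  ·
  (3,5): δ = 55.22°  ·
  (4,5): δ = 130.48°  ·
antipodal pairs: 2

count = 2; pairs: (0,3), (2,4)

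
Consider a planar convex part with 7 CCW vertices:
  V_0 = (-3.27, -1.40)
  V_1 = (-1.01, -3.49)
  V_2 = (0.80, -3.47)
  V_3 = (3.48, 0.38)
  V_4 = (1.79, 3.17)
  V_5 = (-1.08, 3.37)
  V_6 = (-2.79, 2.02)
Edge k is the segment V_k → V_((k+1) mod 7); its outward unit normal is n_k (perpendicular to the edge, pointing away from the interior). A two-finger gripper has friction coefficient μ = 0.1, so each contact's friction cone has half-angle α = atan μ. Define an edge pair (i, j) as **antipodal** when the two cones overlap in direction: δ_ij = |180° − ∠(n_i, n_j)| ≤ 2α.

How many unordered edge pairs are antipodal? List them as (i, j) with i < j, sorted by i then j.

count = 1; pairs: (1,4)

α = atan 0.1 = 5.71°;  2α = 11.42°
n_0 = (-0.6790, -0.7342)
n_1 = (+0.0110, -0.9999)
n_2 = (+0.8207, -0.5713)
n_3 = (+0.8553, +0.5181)
n_4 = (+0.0695, +0.9976)
n_5 = (-0.6196, +0.7849)
n_6 = (-0.9903, +0.1390)
  (0,1): δ = 136.60°  ·
  (0,2): δ = 82.08°  ·
  (0,3): δ = 16.03°  ·
  (0,4): δ = 38.78°  ·
  (0,5): δ = 81.05°  ·
  (0,6): δ = 124.77°  ·
  (1,2): δ = 125.48°  ·
  (1,3): δ = 59.43°  ·
  (1,4): δ = 4.62°  ✓
  (1,5): δ = 37.66°  ·
  (1,6): δ = 81.38°  ·
  (2,3): δ = 113.95°  ·
  (2,4): δ = 59.14°  ·
  (2,5): δ = 16.87°  ·
  (2,6): δ = 26.85°  ·
  (3,4): δ = 125.19°  ·
  (3,5): δ = 82.91°  ·
  (3,6): δ = 39.19°  ·
  (4,5): δ = 137.72°  ·
  (4,6): δ = 94.00°  ·
  (5,6): δ = 136.28°  ·
antipodal pairs: 1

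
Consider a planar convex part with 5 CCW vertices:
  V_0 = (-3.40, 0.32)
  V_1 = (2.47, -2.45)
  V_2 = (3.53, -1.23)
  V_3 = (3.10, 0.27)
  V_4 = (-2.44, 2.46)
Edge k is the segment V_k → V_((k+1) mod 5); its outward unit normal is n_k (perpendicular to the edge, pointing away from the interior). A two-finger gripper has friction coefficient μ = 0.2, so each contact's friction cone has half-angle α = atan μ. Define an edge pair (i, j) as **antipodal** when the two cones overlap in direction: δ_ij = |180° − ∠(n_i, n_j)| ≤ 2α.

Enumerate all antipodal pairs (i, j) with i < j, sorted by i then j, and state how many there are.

count = 2; pairs: (0,3), (1,4)

α = atan 0.2 = 11.31°;  2α = 22.62°
n_0 = (-0.4268, -0.9044)
n_1 = (+0.7549, -0.6559)
n_2 = (+0.9613, +0.2756)
n_3 = (+0.3676, +0.9300)
n_4 = (-0.9124, +0.4093)
  (0,1): δ = 105.72°  ·
  (0,2): δ = 48.74°  ·
  (0,3): δ = 3.69°  ✓
  (0,4): δ = 91.10°  ·
  (1,2): δ = 123.02°  ·
  (1,3): δ = 70.58°  ·
  (1,4): δ = 16.82°  ✓
  (2,3): δ = 127.57°  ·
  (2,4): δ = 40.16°  ·
  (3,4): δ = 92.59°  ·
antipodal pairs: 2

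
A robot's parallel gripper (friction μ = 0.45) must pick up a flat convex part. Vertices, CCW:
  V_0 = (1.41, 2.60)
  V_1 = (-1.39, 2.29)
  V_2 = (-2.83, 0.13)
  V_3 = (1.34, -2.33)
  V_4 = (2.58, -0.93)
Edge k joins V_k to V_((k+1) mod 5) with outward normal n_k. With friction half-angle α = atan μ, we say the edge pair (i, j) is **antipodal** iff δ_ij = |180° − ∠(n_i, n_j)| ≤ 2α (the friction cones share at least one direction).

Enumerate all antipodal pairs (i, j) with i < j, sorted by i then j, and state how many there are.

count = 4; pairs: (0,2), (0,3), (1,3), (2,4)

α = atan 0.45 = 24.23°;  2α = 48.46°
n_0 = (-0.1100, +0.9939)
n_1 = (-0.8321, +0.5547)
n_2 = (-0.5081, -0.8613)
n_3 = (+0.7486, -0.6630)
n_4 = (+0.9492, +0.3146)
  (0,1): δ = 130.01°  ·
  (0,2): δ = 36.86°  ✓
  (0,3): δ = 42.15°  ✓
  (0,4): δ = 102.02°  ·
  (1,2): δ = 86.85°  ·
  (1,3): δ = 7.84°  ✓
  (1,4): δ = 52.03°  ·
  (2,3): δ = 100.99°  ·
  (2,4): δ = 41.12°  ✓
  (3,4): δ = 120.13°  ·
antipodal pairs: 4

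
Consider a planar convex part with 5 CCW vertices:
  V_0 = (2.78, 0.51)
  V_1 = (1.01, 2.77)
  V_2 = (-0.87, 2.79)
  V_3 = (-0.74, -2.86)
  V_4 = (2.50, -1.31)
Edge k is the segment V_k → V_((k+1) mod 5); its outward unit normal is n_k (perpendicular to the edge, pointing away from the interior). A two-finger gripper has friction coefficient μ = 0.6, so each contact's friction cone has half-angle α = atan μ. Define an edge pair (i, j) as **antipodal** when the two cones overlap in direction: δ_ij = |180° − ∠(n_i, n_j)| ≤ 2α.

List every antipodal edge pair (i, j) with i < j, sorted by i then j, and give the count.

count = 3; pairs: (0,2), (1,3), (2,4)

α = atan 0.6 = 30.96°;  2α = 61.93°
n_0 = (+0.7873, +0.6166)
n_1 = (+0.0106, +0.9999)
n_2 = (-0.9997, -0.0230)
n_3 = (+0.4316, -0.9021)
n_4 = (+0.9884, -0.1521)
  (0,1): δ = 128.68°  ·
  (0,2): δ = 36.75°  ✓
  (0,3): δ = 77.50°  ·
  (0,4): δ = 133.19°  ·
  (1,2): δ = 88.07°  ·
  (1,3): δ = 26.18°  ✓
  (1,4): δ = 81.86°  ·
  (2,3): δ = 65.75°  ·
  (2,4): δ = 10.06°  ✓
  (3,4): δ = 124.31°  ·
antipodal pairs: 3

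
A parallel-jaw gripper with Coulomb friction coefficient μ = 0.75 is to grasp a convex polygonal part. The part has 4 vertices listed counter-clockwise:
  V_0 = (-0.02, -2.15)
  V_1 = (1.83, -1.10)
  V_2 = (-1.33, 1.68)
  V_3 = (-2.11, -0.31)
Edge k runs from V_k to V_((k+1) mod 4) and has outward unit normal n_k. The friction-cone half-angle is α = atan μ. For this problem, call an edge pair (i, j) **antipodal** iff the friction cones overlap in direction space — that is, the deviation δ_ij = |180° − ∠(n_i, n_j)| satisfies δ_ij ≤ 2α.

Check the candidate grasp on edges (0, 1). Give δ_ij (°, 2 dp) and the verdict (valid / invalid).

δ = 70.92°, valid

α = atan 0.75 = 36.87°;  2α = 73.74°
edge 0: e_0 = (+1.85, +1.05);  n_0 = (+0.4936, -0.8697)
edge 1: e_1 = (-3.16, +2.78);  n_1 = (+0.6605, +0.7508)
∠(n_0, n_1) = 109.08°
δ = |180° − 109.08°| = 70.92°
70.92° ≤ 2α = 73.74°  →  valid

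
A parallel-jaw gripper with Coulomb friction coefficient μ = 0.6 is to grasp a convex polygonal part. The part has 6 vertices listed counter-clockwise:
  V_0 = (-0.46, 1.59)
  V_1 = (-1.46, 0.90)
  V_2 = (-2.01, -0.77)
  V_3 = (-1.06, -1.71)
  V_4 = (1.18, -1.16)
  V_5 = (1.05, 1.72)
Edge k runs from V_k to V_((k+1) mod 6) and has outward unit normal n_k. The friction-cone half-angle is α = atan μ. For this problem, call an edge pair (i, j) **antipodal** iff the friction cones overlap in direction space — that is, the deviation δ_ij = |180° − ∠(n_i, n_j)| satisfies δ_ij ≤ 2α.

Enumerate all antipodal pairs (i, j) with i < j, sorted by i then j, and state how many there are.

count = 7; pairs: (0,3), (0,4), (1,3), (1,4), (2,4), (2,5), (3,5)

α = atan 0.6 = 30.96°;  2α = 61.93°
n_0 = (-0.5679, +0.8231)
n_1 = (-0.9498, +0.3128)
n_2 = (-0.7034, -0.7108)
n_3 = (+0.2385, -0.9712)
n_4 = (+0.9990, +0.0451)
n_5 = (-0.0858, +0.9963)
  (0,1): δ = 142.83°  ·
  (0,2): δ = 79.30°  ·
  (0,3): δ = 20.81°  ✓
  (0,4): δ = 57.98°  ✓
  (0,5): δ = 150.31°  ·
  (1,2): δ = 116.47°  ·
  (1,3): δ = 57.98°  ✓
  (1,4): δ = 20.81°  ✓
  (1,5): δ = 113.15°  ·
  (2,3): δ = 121.51°  ·
  (2,4): δ = 42.72°  ✓
  (2,5): δ = 49.62°  ✓
  (3,4): δ = 101.21°  ·
  (3,5): δ = 8.87°  ✓
  (4,5): δ = 87.66°  ·
antipodal pairs: 7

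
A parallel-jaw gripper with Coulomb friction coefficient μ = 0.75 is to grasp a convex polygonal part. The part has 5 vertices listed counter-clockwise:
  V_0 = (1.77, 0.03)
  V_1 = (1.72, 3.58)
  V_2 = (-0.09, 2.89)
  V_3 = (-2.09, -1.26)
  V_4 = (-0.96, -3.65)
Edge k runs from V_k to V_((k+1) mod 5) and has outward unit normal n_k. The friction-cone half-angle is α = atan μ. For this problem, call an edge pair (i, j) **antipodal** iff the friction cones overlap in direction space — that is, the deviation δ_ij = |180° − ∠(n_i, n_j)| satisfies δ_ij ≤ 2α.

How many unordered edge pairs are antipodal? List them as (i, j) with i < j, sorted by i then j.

count = 6; pairs: (0,1), (0,2), (0,3), (1,4), (2,4), (3,4)

α = atan 0.75 = 36.87°;  2α = 73.74°
n_0 = (+0.9999, +0.0141)
n_1 = (-0.3562, +0.9344)
n_2 = (-0.9008, +0.4341)
n_3 = (-0.9040, -0.4274)
n_4 = (+0.8031, -0.5958)
  (0,1): δ = 69.94°  ✓
  (0,2): δ = 26.54°  ✓
  (0,3): δ = 24.50°  ✓
  (0,4): δ = 142.62°  ·
  (1,2): δ = 136.60°  ·
  (1,3): δ = 85.56°  ·
  (1,4): δ = 32.56°  ✓
  (2,3): δ = 128.96°  ·
  (2,4): δ = 10.84°  ✓
  (3,4): δ = 61.87°  ✓
antipodal pairs: 6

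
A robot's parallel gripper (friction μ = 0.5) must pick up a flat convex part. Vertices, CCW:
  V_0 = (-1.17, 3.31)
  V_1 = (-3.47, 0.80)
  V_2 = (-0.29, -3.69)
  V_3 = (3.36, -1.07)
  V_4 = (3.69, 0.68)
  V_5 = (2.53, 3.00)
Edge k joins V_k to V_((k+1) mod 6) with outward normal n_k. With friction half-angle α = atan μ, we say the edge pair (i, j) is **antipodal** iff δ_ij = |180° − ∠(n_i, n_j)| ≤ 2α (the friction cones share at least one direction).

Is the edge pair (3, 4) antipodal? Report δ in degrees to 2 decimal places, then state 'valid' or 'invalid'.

δ = 142.76°, invalid

α = atan 0.5 = 26.57°;  2α = 53.13°
edge 3: e_3 = (+0.33, +1.75);  n_3 = (+0.9827, -0.1853)
edge 4: e_4 = (-1.16, +2.32);  n_4 = (+0.8944, +0.4472)
∠(n_3, n_4) = 37.24°
δ = |180° − 37.24°| = 142.76°
142.76° > 2α = 53.13°  →  invalid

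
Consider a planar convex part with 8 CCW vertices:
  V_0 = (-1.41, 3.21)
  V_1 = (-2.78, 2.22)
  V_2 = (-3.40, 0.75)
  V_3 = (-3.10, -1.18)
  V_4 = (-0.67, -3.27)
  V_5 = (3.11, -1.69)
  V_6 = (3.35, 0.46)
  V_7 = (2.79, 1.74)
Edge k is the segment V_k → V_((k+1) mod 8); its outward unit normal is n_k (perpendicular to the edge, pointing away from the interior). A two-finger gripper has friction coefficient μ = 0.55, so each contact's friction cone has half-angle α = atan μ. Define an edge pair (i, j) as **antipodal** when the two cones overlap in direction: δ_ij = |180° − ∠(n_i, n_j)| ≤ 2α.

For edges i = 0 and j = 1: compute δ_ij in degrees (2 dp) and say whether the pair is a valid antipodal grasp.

α = atan 0.55 = 28.81°;  2α = 57.62°
edge 0: e_0 = (-1.37, -0.99);  n_0 = (-0.5857, +0.8105)
edge 1: e_1 = (-0.62, -1.47);  n_1 = (-0.9214, +0.3886)
∠(n_0, n_1) = 31.28°
δ = |180° − 31.28°| = 148.72°
148.72° > 2α = 57.62°  →  invalid

δ = 148.72°, invalid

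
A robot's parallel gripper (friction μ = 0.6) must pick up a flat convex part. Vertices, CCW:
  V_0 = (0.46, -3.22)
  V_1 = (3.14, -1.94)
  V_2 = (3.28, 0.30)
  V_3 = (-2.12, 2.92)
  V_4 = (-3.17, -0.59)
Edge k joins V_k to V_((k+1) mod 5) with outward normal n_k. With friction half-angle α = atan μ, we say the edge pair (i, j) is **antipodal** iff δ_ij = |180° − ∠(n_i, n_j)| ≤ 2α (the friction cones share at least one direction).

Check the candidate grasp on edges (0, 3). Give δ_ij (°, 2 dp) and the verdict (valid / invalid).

α = atan 0.6 = 30.96°;  2α = 61.93°
edge 0: e_0 = (+2.68, +1.28);  n_0 = (+0.4310, -0.9024)
edge 3: e_3 = (-1.05, -3.51);  n_3 = (-0.9581, +0.2866)
∠(n_0, n_3) = 132.18°
δ = |180° − 132.18°| = 47.82°
47.82° ≤ 2α = 61.93°  →  valid

δ = 47.82°, valid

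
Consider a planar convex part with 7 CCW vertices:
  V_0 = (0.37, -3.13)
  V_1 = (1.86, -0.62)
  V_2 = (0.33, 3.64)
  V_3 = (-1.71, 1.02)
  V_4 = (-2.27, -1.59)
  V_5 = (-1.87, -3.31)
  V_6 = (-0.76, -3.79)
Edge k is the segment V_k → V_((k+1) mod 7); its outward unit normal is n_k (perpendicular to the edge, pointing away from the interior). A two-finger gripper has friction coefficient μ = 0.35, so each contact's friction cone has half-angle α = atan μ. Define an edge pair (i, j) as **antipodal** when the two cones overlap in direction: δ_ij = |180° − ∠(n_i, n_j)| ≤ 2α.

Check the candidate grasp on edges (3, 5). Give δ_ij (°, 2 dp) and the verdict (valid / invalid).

δ = 101.28°, invalid

α = atan 0.35 = 19.29°;  2α = 38.58°
edge 3: e_3 = (-0.56, -2.61);  n_3 = (-0.9777, +0.2098)
edge 5: e_5 = (+1.11, -0.48);  n_5 = (-0.3969, -0.9179)
∠(n_3, n_5) = 78.72°
δ = |180° − 78.72°| = 101.28°
101.28° > 2α = 38.58°  →  invalid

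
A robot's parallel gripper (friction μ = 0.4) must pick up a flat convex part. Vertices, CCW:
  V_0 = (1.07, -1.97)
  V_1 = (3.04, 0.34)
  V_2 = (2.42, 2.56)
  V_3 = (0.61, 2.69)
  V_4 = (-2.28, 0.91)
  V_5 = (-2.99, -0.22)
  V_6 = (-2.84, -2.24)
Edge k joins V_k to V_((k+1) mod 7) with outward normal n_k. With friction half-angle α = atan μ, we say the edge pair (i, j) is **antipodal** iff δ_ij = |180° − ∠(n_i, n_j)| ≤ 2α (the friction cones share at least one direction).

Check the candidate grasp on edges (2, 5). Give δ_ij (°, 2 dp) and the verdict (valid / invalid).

α = atan 0.4 = 21.80°;  2α = 43.60°
edge 2: e_2 = (-1.81, +0.13);  n_2 = (+0.0716, +0.9974)
edge 5: e_5 = (+0.15, -2.02);  n_5 = (-0.9973, -0.0741)
∠(n_2, n_5) = 98.35°
δ = |180° − 98.35°| = 81.65°
81.65° > 2α = 43.60°  →  invalid

δ = 81.65°, invalid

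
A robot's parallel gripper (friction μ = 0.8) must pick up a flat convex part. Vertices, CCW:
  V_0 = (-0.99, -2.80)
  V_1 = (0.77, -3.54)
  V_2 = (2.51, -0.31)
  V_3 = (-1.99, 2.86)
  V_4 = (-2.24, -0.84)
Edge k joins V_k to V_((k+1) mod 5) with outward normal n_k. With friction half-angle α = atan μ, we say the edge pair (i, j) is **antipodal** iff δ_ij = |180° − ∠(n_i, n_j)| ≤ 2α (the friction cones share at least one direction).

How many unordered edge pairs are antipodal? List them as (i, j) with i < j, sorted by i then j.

α = atan 0.8 = 38.66°;  2α = 77.32°
n_0 = (-0.3876, -0.9218)
n_1 = (+0.8804, -0.4743)
n_2 = (+0.5759, +0.8175)
n_3 = (-0.9977, +0.0674)
n_4 = (-0.8431, -0.5377)
  (0,1): δ = 95.51°  ·
  (0,2): δ = 12.36°  ✓
  (0,3): δ = 108.94°  ·
  (0,4): δ = 145.33°  ·
  (1,2): δ = 96.85°  ·
  (1,3): δ = 24.45°  ✓
  (1,4): δ = 60.84°  ✓
  (2,3): δ = 58.70°  ✓
  (2,4): δ = 22.31°  ✓
  (3,4): δ = 143.61°  ·
antipodal pairs: 5

count = 5; pairs: (0,2), (1,3), (1,4), (2,3), (2,4)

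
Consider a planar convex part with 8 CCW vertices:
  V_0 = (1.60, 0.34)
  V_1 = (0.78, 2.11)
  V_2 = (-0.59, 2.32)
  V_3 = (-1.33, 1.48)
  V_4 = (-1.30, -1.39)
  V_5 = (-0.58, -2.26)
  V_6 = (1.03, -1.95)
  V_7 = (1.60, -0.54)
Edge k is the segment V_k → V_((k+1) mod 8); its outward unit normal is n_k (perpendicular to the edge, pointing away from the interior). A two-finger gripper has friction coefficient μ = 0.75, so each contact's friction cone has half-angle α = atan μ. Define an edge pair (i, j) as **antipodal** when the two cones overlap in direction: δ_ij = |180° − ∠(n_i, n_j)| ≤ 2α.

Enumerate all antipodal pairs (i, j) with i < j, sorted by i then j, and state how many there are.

count = 12; pairs: (0,2), (0,3), (0,4), (1,4), (1,5), (2,5), (2,6), (2,7), (3,6), (3,7), (4,6), (4,7)

α = atan 0.75 = 36.87°;  2α = 73.74°
n_0 = (+0.9074, +0.4204)
n_1 = (+0.1515, +0.9885)
n_2 = (-0.7504, +0.6610)
n_3 = (-0.9999, -0.0105)
n_4 = (-0.7704, -0.6376)
n_5 = (+0.1891, -0.9820)
n_6 = (+0.9271, -0.3748)
n_7 = (+1.0000, -0.0000)
  (0,1): δ = 123.57°  ·
  (0,2): δ = 66.24°  ✓
  (0,3): δ = 24.26°  ✓
  (0,4): δ = 14.75°  ✓
  (0,5): δ = 76.04°  ·
  (0,6): δ = 133.13°  ·
  (0,7): δ = 155.14°  ·
  (1,2): δ = 122.66°  ·
  (1,3): δ = 80.69°  ·
  (1,4): δ = 41.67°  ✓
  (1,5): δ = 19.61°  ✓
  (1,6): δ = 76.70°  ·
  (1,7): δ = 98.71°  ·
  (2,3): δ = 138.02°  ·
  (2,4): δ = 99.01°  ·
  (2,5): δ = 37.72°  ✓
  (2,6): δ = 19.37°  ✓
  (2,7): δ = 41.38°  ✓
  (3,4): δ = 140.99°  ·
  (3,5): δ = 79.70°  ·
  (3,6): δ = 22.61°  ✓
  (3,7): δ = 0.60°  ✓
  (4,5): δ = 118.71°  ·
  (4,6): δ = 61.62°  ✓
  (4,7): δ = 39.61°  ✓
  (5,6): δ = 122.91°  ·
  (5,7): δ = 100.90°  ·
  (6,7): δ = 157.99°  ·
antipodal pairs: 12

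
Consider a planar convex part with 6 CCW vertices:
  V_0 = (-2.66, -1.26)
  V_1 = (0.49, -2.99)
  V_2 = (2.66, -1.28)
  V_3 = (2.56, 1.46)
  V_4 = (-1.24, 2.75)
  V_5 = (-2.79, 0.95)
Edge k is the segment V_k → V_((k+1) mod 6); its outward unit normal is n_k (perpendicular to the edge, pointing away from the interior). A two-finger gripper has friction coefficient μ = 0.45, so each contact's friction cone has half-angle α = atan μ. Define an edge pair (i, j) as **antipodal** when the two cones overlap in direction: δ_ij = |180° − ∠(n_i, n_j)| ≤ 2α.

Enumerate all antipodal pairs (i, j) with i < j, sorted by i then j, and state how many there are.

α = atan 0.45 = 24.23°;  2α = 48.46°
n_0 = (-0.4814, -0.8765)
n_1 = (+0.6189, -0.7854)
n_2 = (+0.9993, +0.0365)
n_3 = (+0.3215, +0.9469)
n_4 = (-0.7578, +0.6525)
n_5 = (-0.9983, -0.0587)
  (0,1): δ = 112.99°  ·
  (0,2): δ = 59.13°  ·
  (0,3): δ = 10.02°  ✓
  (0,4): δ = 78.04°  ·
  (0,5): δ = 122.14°  ·
  (1,2): δ = 126.15°  ·
  (1,3): δ = 56.99°  ·
  (1,4): δ = 11.03°  ✓
  (1,5): δ = 55.13°  ·
  (2,3): δ = 110.84°  ·
  (2,4): δ = 42.82°  ✓
  (2,5): δ = 1.28°  ✓
  (3,4): δ = 111.98°  ·
  (3,5): δ = 67.88°  ·
  (4,5): δ = 135.90°  ·
antipodal pairs: 4

count = 4; pairs: (0,3), (1,4), (2,4), (2,5)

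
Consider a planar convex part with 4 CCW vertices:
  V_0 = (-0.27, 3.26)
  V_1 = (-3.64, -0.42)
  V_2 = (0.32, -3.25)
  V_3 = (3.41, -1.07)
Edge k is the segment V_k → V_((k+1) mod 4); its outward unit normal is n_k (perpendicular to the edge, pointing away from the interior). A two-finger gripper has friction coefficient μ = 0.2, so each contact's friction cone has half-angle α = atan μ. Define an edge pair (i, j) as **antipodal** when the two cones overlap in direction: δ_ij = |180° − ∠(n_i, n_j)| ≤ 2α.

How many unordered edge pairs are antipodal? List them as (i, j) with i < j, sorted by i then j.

α = atan 0.2 = 11.31°;  2α = 22.62°
n_0 = (-0.7375, +0.6754)
n_1 = (-0.5814, -0.8136)
n_2 = (+0.5765, -0.8171)
n_3 = (+0.7620, +0.6476)
  (0,1): δ = 83.07°  ·
  (0,2): δ = 12.31°  ✓
  (0,3): δ = 82.84°  ·
  (1,2): δ = 109.25°  ·
  (1,3): δ = 14.09°  ✓
  (2,3): δ = 84.84°  ·
antipodal pairs: 2

count = 2; pairs: (0,2), (1,3)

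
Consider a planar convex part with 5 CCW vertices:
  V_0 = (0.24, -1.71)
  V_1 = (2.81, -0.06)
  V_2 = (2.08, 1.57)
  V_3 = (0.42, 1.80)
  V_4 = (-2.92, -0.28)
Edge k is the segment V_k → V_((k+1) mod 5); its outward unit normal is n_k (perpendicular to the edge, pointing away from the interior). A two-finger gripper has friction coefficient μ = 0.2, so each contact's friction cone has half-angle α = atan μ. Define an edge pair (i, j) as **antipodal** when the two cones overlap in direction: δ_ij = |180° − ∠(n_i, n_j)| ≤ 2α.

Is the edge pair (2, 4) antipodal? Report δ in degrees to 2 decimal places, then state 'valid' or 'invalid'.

α = atan 0.2 = 11.31°;  2α = 22.62°
edge 2: e_2 = (-1.66, +0.23);  n_2 = (+0.1372, +0.9905)
edge 4: e_4 = (+3.16, -1.43);  n_4 = (-0.4123, -0.9111)
∠(n_2, n_4) = 163.54°
δ = |180° − 163.54°| = 16.46°
16.46° ≤ 2α = 22.62°  →  valid

δ = 16.46°, valid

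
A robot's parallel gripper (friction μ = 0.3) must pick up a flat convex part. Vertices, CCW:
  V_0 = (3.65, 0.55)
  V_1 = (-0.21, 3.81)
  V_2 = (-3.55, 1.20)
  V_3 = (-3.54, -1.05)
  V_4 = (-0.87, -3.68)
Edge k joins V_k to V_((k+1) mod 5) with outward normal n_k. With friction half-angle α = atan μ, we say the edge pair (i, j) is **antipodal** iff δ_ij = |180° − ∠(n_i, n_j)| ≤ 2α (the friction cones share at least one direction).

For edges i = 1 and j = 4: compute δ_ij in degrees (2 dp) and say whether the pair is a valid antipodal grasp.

δ = 5.10°, valid

α = atan 0.3 = 16.70°;  2α = 33.40°
edge 1: e_1 = (-3.34, -2.61);  n_1 = (-0.6157, +0.7880)
edge 4: e_4 = (+4.52, +4.23);  n_4 = (+0.6833, -0.7301)
∠(n_1, n_4) = 174.90°
δ = |180° − 174.90°| = 5.10°
5.10° ≤ 2α = 33.40°  →  valid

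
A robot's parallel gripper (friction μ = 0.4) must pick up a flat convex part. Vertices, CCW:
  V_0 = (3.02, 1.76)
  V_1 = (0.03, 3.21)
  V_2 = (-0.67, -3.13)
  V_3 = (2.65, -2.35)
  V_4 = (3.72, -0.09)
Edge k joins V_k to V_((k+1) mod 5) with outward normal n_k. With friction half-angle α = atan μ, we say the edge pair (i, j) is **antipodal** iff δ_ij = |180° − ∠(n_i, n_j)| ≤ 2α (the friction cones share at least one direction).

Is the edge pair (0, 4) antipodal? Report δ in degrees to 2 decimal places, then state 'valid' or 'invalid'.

δ = 136.60°, invalid

α = atan 0.4 = 21.80°;  2α = 43.60°
edge 0: e_0 = (-2.99, +1.45);  n_0 = (+0.4363, +0.8998)
edge 4: e_4 = (-0.70, +1.85);  n_4 = (+0.9353, +0.3539)
∠(n_0, n_4) = 43.40°
δ = |180° − 43.40°| = 136.60°
136.60° > 2α = 43.60°  →  invalid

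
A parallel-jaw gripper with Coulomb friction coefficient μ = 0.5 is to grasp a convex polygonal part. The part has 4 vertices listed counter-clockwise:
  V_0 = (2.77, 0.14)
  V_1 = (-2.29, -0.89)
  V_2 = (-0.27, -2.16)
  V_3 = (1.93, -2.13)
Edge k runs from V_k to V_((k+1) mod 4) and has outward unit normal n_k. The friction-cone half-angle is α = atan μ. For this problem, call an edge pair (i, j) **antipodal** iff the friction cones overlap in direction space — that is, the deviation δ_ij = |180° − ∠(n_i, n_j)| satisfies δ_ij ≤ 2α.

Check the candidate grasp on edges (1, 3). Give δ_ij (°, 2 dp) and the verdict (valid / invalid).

δ = 78.15°, invalid

α = atan 0.5 = 26.57°;  2α = 53.13°
edge 1: e_1 = (+2.02, -1.27);  n_1 = (-0.5323, -0.8466)
edge 3: e_3 = (+0.84, +2.27);  n_3 = (+0.9378, -0.3470)
∠(n_1, n_3) = 101.85°
δ = |180° − 101.85°| = 78.15°
78.15° > 2α = 53.13°  →  invalid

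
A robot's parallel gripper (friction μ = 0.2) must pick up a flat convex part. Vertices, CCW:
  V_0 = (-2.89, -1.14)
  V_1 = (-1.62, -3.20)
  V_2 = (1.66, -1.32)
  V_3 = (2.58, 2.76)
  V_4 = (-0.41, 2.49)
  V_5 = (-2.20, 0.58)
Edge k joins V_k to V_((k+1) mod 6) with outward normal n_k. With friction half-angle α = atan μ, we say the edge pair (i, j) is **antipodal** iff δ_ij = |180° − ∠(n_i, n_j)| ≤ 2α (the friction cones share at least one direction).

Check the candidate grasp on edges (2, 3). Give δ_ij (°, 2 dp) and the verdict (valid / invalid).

δ = 72.13°, invalid

α = atan 0.2 = 11.31°;  2α = 22.62°
edge 2: e_2 = (+0.92, +4.08);  n_2 = (+0.9755, -0.2200)
edge 3: e_3 = (-2.99, -0.27);  n_3 = (-0.0899, +0.9959)
∠(n_2, n_3) = 107.87°
δ = |180° − 107.87°| = 72.13°
72.13° > 2α = 22.62°  →  invalid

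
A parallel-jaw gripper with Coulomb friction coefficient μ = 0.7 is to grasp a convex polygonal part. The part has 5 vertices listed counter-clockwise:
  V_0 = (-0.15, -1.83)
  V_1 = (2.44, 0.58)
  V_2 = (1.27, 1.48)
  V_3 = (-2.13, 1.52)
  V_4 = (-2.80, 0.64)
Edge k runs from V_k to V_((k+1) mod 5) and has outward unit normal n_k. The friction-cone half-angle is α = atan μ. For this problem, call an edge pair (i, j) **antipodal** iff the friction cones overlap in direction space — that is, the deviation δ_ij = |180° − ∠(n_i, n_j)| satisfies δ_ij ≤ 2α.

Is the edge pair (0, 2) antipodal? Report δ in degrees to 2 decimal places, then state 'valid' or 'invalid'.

δ = 43.61°, valid

α = atan 0.7 = 34.99°;  2α = 69.98°
edge 0: e_0 = (+2.59, +2.41);  n_0 = (+0.6812, -0.7321)
edge 2: e_2 = (-3.40, +0.04);  n_2 = (+0.0118, +0.9999)
∠(n_0, n_2) = 136.39°
δ = |180° − 136.39°| = 43.61°
43.61° ≤ 2α = 69.98°  →  valid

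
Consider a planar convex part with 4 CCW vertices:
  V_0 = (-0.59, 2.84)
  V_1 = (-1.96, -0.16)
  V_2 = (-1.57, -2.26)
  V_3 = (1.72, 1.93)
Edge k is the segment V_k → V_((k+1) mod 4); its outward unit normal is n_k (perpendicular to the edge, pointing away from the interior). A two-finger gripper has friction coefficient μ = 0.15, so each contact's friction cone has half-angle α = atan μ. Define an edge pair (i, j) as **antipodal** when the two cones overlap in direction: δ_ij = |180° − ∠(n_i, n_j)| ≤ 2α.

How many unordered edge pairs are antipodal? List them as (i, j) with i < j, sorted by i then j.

α = atan 0.15 = 8.53°;  2α = 17.06°
n_0 = (-0.9096, +0.4154)
n_1 = (-0.9832, -0.1826)
n_2 = (+0.7865, -0.6176)
n_3 = (+0.3665, +0.9304)
  (0,1): δ = 144.93°  ·
  (0,2): δ = 13.59°  ✓
  (0,3): δ = 93.04°  ·
  (1,2): δ = 48.66°  ·
  (1,3): δ = 57.98°  ·
  (2,3): δ = 73.36°  ·
antipodal pairs: 1

count = 1; pairs: (0,2)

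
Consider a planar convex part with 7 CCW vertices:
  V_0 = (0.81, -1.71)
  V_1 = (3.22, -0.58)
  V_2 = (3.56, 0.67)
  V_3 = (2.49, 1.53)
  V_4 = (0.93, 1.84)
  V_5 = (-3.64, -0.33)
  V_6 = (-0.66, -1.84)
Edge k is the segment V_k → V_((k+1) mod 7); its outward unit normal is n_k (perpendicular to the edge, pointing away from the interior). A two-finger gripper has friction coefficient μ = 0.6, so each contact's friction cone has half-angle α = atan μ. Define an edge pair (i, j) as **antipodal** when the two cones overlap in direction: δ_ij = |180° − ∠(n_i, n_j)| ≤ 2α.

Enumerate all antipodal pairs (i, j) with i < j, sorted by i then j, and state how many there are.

α = atan 0.6 = 30.96°;  2α = 61.93°
n_0 = (+0.4245, -0.9054)
n_1 = (+0.9649, -0.2625)
n_2 = (+0.6265, +0.7794)
n_3 = (+0.1949, +0.9808)
n_4 = (-0.4289, +0.9033)
n_5 = (-0.4520, -0.8920)
n_6 = (+0.0881, -0.9961)
  (0,1): δ = 130.34°  ·
  (0,2): δ = 63.91°  ·
  (0,3): δ = 36.36°  ✓
  (0,4): δ = 0.28°  ✓
  (0,5): δ = 128.01°  ·
  (0,6): δ = 159.93°  ·
  (1,2): δ = 113.57°  ·
  (1,3): δ = 86.02°  ·
  (1,4): δ = 49.38°  ✓
  (1,5): δ = 78.34°  ·
  (1,6): δ = 110.27°  ·
  (2,3): δ = 152.45°  ·
  (2,4): δ = 115.81°  ·
  (2,5): δ = 11.92°  ✓
  (2,6): δ = 43.84°  ✓
  (3,4): δ = 143.36°  ·
  (3,5): δ = 15.63°  ✓
  (3,6): δ = 16.29°  ✓
  (4,5): δ = 52.27°  ✓
  (4,6): δ = 20.35°  ✓
  (5,6): δ = 148.07°  ·
antipodal pairs: 9

count = 9; pairs: (0,3), (0,4), (1,4), (2,5), (2,6), (3,5), (3,6), (4,5), (4,6)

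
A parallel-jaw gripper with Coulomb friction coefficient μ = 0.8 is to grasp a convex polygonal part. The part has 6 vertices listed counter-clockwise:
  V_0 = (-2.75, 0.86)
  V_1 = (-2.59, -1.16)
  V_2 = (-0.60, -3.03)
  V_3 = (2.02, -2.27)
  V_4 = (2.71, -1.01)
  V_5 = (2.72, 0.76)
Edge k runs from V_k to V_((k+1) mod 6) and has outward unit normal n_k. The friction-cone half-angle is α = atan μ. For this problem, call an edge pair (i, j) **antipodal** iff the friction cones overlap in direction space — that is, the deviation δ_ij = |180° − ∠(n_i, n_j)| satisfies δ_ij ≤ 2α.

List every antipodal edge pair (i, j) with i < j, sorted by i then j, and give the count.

α = atan 0.8 = 38.66°;  2α = 77.32°
n_0 = (-0.9969, -0.0790)
n_1 = (-0.6848, -0.7287)
n_2 = (+0.2786, -0.9604)
n_3 = (+0.8771, -0.4803)
n_4 = (+1.0000, -0.0056)
n_5 = (+0.0183, +0.9998)
  (0,1): δ = 137.75°  ·
  (0,2): δ = 78.35°  ·
  (0,3): δ = 33.23°  ✓
  (0,4): δ = 4.85°  ✓
  (0,5): δ = 84.42°  ·
  (1,2): δ = 120.60°  ·
  (1,3): δ = 75.49°  ✓
  (1,4): δ = 47.10°  ✓
  (1,5): δ = 42.17°  ✓
  (2,3): δ = 134.88°  ·
  (2,4): δ = 106.50°  ·
  (2,5): δ = 17.22°  ✓
  (3,4): δ = 151.62°  ·
  (3,5): δ = 62.34°  ✓
  (4,5): δ = 90.72°  ·
antipodal pairs: 7

count = 7; pairs: (0,3), (0,4), (1,3), (1,4), (1,5), (2,5), (3,5)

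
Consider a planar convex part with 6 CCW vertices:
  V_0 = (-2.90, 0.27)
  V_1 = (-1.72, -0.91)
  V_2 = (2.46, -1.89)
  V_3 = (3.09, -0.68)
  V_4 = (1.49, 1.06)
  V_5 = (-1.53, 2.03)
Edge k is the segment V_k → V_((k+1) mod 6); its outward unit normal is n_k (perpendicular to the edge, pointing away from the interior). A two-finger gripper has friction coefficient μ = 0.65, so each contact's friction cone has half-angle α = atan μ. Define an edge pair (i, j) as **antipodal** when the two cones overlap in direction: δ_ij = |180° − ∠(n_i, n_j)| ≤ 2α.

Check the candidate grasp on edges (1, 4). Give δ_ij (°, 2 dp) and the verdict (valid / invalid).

α = atan 0.65 = 33.02°;  2α = 66.05°
edge 1: e_1 = (+4.18, -0.98);  n_1 = (-0.2283, -0.9736)
edge 4: e_4 = (-3.02, +0.97);  n_4 = (+0.3058, +0.9521)
∠(n_1, n_4) = 175.39°
δ = |180° − 175.39°| = 4.61°
4.61° ≤ 2α = 66.05°  →  valid

δ = 4.61°, valid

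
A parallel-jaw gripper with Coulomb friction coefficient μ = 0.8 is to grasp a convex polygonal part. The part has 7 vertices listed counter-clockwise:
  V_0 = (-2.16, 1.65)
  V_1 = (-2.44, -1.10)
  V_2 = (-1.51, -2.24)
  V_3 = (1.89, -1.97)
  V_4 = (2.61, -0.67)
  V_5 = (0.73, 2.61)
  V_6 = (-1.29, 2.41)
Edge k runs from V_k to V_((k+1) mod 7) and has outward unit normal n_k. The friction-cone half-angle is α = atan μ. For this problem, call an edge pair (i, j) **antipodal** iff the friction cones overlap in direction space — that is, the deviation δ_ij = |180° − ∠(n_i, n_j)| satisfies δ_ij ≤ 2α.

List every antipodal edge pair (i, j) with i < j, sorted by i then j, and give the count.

α = atan 0.8 = 38.66°;  2α = 77.32°
n_0 = (-0.9949, +0.1013)
n_1 = (-0.7749, -0.6321)
n_2 = (+0.0792, -0.9969)
n_3 = (+0.8748, -0.4845)
n_4 = (+0.8676, +0.4973)
n_5 = (-0.0985, +0.9951)
n_6 = (-0.6579, +0.7531)
  (0,1): δ = 134.98°  ·
  (0,2): δ = 79.65°  ·
  (0,3): δ = 23.17°  ✓
  (0,4): δ = 35.63°  ✓
  (0,5): δ = 101.47°  ·
  (0,6): δ = 136.95°  ·
  (1,2): δ = 124.67°  ·
  (1,3): δ = 68.19°  ✓
  (1,4): δ = 9.39°  ✓
  (1,5): δ = 56.45°  ✓
  (1,6): δ = 91.93°  ·
  (2,3): δ = 123.52°  ·
  (2,4): δ = 64.72°  ✓
  (2,5): δ = 1.11°  ✓
  (2,6): δ = 36.60°  ✓
  (3,4): δ = 121.20°  ·
  (3,5): δ = 55.37°  ✓
  (3,6): δ = 19.88°  ✓
  (4,5): δ = 114.17°  ·
  (4,6): δ = 78.68°  ·
  (5,6): δ = 144.52°  ·
antipodal pairs: 10

count = 10; pairs: (0,3), (0,4), (1,3), (1,4), (1,5), (2,4), (2,5), (2,6), (3,5), (3,6)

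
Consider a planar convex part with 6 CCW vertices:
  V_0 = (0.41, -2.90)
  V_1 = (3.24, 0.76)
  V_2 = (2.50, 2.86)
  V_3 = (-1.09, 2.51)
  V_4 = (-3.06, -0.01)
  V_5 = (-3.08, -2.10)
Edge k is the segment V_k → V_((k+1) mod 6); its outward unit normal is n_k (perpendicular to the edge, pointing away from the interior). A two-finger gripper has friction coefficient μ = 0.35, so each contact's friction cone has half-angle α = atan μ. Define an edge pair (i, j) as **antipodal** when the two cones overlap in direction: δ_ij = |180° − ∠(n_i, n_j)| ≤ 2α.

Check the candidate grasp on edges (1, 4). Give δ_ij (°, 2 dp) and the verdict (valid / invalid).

δ = 19.96°, valid

α = atan 0.35 = 19.29°;  2α = 38.58°
edge 1: e_1 = (-0.74, +2.10);  n_1 = (+0.9432, +0.3324)
edge 4: e_4 = (-0.02, -2.09);  n_4 = (-1.0000, +0.0096)
∠(n_1, n_4) = 160.04°
δ = |180° − 160.04°| = 19.96°
19.96° ≤ 2α = 38.58°  →  valid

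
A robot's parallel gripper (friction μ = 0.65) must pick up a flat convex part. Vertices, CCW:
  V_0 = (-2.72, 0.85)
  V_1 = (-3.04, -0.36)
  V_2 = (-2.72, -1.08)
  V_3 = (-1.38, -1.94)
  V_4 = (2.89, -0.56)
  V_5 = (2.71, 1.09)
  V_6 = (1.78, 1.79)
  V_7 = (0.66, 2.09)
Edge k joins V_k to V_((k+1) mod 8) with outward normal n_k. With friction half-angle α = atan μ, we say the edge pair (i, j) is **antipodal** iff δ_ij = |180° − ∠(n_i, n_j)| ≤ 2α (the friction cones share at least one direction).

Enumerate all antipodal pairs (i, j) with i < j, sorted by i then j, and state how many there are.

α = atan 0.65 = 33.02°;  2α = 66.05°
n_0 = (-0.9668, +0.2557)
n_1 = (-0.9138, -0.4061)
n_2 = (-0.5401, -0.8416)
n_3 = (+0.3075, -0.9515)
n_4 = (+0.9941, +0.1084)
n_5 = (+0.6014, +0.7990)
n_6 = (+0.2587, +0.9659)
n_7 = (-0.3444, +0.9388)
  (0,1): δ = 141.22°  ·
  (0,2): δ = 107.88°  ·
  (0,3): δ = 57.28°  ✓
  (0,4): δ = 21.04°  ✓
  (0,5): δ = 67.85°  ·
  (0,6): δ = 89.82°  ·
  (0,7): δ = 124.96°  ·
  (1,2): δ = 146.65°  ·
  (1,3): δ = 96.05°  ·
  (1,4): δ = 17.74°  ✓
  (1,5): δ = 29.07°  ✓
  (1,6): δ = 51.04°  ✓
  (1,7): δ = 86.18°  ·
  (2,3): δ = 129.40°  ·
  (2,4): δ = 51.08°  ✓
  (2,5): δ = 4.28°  ✓
  (2,6): δ = 17.70°  ✓
  (2,7): δ = 52.84°  ✓
  (3,4): δ = 101.68°  ·
  (3,5): δ = 54.88°  ✓
  (3,6): δ = 32.91°  ✓
  (3,7): δ = 2.24°  ✓
  (4,5): δ = 133.19°  ·
  (4,6): δ = 111.22°  ·
  (4,7): δ = 76.08°  ·
  (5,6): δ = 158.03°  ·
  (5,7): δ = 122.89°  ·
  (6,7): δ = 144.86°  ·
antipodal pairs: 12

count = 12; pairs: (0,3), (0,4), (1,4), (1,5), (1,6), (2,4), (2,5), (2,6), (2,7), (3,5), (3,6), (3,7)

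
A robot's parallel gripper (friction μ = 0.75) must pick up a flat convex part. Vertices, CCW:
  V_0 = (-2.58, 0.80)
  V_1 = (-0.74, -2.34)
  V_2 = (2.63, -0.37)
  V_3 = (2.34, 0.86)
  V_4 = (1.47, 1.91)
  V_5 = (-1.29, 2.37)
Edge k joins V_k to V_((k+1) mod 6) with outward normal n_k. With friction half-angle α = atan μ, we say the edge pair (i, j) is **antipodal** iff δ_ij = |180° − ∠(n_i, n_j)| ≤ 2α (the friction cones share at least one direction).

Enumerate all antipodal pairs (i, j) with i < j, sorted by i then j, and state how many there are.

count = 6; pairs: (0,2), (0,3), (0,4), (1,4), (1,5), (2,5)

α = atan 0.75 = 36.87°;  2α = 73.74°
n_0 = (-0.8628, -0.5056)
n_1 = (+0.5047, -0.8633)
n_2 = (+0.9733, +0.2295)
n_3 = (+0.7700, +0.6380)
n_4 = (+0.1644, +0.9864)
n_5 = (-0.7726, +0.6348)
  (0,1): δ = 90.06°  ·
  (0,2): δ = 17.10°  ✓
  (0,3): δ = 9.27°  ✓
  (0,4): δ = 50.17°  ✓
  (0,5): δ = 110.22°  ·
  (1,2): δ = 107.04°  ·
  (1,3): δ = 80.67°  ·
  (1,4): δ = 39.77°  ✓
  (1,5): δ = 20.28°  ✓
  (2,3): δ = 153.62°  ·
  (2,4): δ = 112.73°  ·
  (2,5): δ = 52.67°  ✓
  (3,4): δ = 139.11°  ·
  (3,5): δ = 79.05°  ·
  (4,5): δ = 119.95°  ·
antipodal pairs: 6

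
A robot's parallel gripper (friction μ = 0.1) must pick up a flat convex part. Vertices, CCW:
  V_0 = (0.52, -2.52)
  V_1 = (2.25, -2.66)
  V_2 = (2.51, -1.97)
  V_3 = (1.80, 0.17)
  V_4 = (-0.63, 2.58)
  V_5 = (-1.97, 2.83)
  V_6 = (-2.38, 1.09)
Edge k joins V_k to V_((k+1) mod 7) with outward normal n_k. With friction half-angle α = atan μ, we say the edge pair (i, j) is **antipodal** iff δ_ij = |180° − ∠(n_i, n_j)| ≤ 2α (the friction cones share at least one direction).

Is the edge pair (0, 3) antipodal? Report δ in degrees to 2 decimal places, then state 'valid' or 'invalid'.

α = atan 0.1 = 5.71°;  2α = 11.42°
edge 0: e_0 = (+1.73, -0.14);  n_0 = (-0.0807, -0.9967)
edge 3: e_3 = (-2.43, +2.41);  n_3 = (+0.7042, +0.7100)
∠(n_0, n_3) = 139.86°
δ = |180° − 139.86°| = 40.14°
40.14° > 2α = 11.42°  →  invalid

δ = 40.14°, invalid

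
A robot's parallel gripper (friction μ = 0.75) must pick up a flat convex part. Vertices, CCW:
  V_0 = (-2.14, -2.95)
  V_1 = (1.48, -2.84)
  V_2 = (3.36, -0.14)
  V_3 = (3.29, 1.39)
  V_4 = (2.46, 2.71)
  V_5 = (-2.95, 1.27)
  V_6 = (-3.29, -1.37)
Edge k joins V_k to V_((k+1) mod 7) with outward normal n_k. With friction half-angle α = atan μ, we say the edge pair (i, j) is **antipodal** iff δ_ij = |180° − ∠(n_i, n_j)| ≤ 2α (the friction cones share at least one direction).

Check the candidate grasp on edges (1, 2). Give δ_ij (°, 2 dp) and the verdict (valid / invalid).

α = atan 0.75 = 36.87°;  2α = 73.74°
edge 1: e_1 = (+1.88, +2.70);  n_1 = (+0.8207, -0.5714)
edge 2: e_2 = (-0.07, +1.53);  n_2 = (+0.9990, +0.0457)
∠(n_1, n_2) = 37.47°
δ = |180° − 37.47°| = 142.53°
142.53° > 2α = 73.74°  →  invalid

δ = 142.53°, invalid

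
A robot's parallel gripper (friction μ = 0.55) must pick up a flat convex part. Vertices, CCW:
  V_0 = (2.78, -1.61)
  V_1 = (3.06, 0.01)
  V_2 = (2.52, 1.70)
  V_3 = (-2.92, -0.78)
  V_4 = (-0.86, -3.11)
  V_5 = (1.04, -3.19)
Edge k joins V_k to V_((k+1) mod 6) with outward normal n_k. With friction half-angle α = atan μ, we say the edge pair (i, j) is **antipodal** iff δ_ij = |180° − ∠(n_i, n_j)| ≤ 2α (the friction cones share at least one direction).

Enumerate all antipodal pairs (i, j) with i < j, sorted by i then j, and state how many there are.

α = atan 0.55 = 28.81°;  2α = 57.62°
n_0 = (+0.9854, -0.1703)
n_1 = (+0.9526, +0.3044)
n_2 = (-0.4148, +0.9099)
n_3 = (-0.7492, -0.6624)
n_4 = (-0.0421, -0.9991)
n_5 = (+0.6722, -0.7403)
  (0,1): δ = 152.47°  ·
  (0,2): δ = 55.69°  ✓
  (0,3): δ = 51.29°  ✓
  (0,4): δ = 97.40°  ·
  (0,5): δ = 142.05°  ·
  (1,2): δ = 83.21°  ·
  (1,3): δ = 23.76°  ✓
  (1,4): δ = 69.87°  ·
  (1,5): δ = 114.52°  ·
  (2,3): δ = 73.03°  ·
  (2,4): δ = 26.92°  ✓
  (2,5): δ = 17.73°  ✓
  (3,4): δ = 133.89°  ·
  (3,5): δ = 89.24°  ·
  (4,5): δ = 135.35°  ·
antipodal pairs: 5

count = 5; pairs: (0,2), (0,3), (1,3), (2,4), (2,5)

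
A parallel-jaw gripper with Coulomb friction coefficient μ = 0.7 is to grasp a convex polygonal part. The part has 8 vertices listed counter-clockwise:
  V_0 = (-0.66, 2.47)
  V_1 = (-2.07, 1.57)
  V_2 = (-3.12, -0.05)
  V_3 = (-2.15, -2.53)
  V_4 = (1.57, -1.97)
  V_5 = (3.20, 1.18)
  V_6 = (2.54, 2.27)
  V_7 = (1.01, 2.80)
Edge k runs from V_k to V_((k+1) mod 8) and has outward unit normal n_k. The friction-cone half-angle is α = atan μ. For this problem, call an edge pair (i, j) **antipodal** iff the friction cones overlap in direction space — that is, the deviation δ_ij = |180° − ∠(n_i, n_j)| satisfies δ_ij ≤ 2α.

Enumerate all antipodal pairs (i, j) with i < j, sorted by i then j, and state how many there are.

count = 12; pairs: (0,3), (0,4), (1,3), (1,4), (1,5), (2,4), (2,5), (2,6), (3,5), (3,6), (3,7), (4,7)

α = atan 0.7 = 34.99°;  2α = 69.98°
n_0 = (-0.5380, +0.8429)
n_1 = (-0.8392, +0.5439)
n_2 = (-0.9313, -0.3643)
n_3 = (+0.1489, -0.9889)
n_4 = (+0.8881, -0.4596)
n_5 = (+0.8554, +0.5180)
n_6 = (+0.3273, +0.9449)
n_7 = (-0.1939, +0.9810)
  (0,1): δ = 155.50°  ·
  (0,2): δ = 101.19°  ·
  (0,3): δ = 23.99°  ✓
  (0,4): δ = 30.09°  ✓
  (0,5): δ = 88.65°  ·
  (0,6): δ = 128.34°  ·
  (0,7): δ = 158.63°  ·
  (1,2): δ = 125.69°  ·
  (1,3): δ = 48.49°  ✓
  (1,4): δ = 5.59°  ✓
  (1,5): δ = 64.14°  ✓
  (1,6): δ = 103.84°  ·
  (1,7): δ = 134.13°  ·
  (2,3): δ = 102.80°  ·
  (2,4): δ = 48.72°  ✓
  (2,5): δ = 9.83°  ✓
  (2,6): δ = 49.53°  ✓
  (2,7): δ = 79.82°  ·
  (3,4): δ = 125.92°  ·
  (3,5): δ = 67.37°  ✓
  (3,6): δ = 27.67°  ✓
  (3,7): δ = 2.62°  ✓
  (4,5): δ = 121.45°  ·
  (4,6): δ = 81.75°  ·
  (4,7): δ = 51.46°  ✓
  (5,6): δ = 140.30°  ·
  (5,7): δ = 110.02°  ·
  (6,7): δ = 149.72°  ·
antipodal pairs: 12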